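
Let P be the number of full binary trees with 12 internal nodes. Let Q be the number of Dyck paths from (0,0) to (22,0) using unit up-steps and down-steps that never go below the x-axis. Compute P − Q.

149226

The number of full binary trees on 12 internal nodes is the Catalan number C_12. So P = C_12 = 208012.
Paths of 11 up- and 11 down-steps that never dip below the axis are Dyck paths; their count is C_11. So Q = C_11 = 58786.
P − Q = 208012 − 58786 = 149226.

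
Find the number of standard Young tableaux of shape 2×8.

Standard Young tableaux of shape 2×n are counted by C_n; here n = 8.
C_8 = 1430.

1430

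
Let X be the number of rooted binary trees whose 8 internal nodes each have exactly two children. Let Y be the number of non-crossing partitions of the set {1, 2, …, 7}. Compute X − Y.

Full binary trees with n internal nodes are counted by C_n; here n = 8. So X = C_8 = 1430.
The non-crossing partitions of [7] form a lattice of size C_7. So Y = C_7 = 429.
X − Y = 1430 − 429 = 1001.

1001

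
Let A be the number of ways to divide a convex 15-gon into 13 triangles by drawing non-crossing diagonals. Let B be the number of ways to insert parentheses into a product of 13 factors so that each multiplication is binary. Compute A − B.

The number of triangulations of a 15-gon is the Catalan number C_13 (index = sides − 2). So A = C_13 = 742900.
Bracketing 13 factors into binary products is counted by C_{13−1} = C_12. So B = C_12 = 208012.
A − B = 742900 − 208012 = 534888.

534888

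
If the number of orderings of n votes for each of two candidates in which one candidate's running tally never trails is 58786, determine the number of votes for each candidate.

Such ballot sequences with n votes each are counted by C_n. Since C_11 = 58786, the index is 11.

11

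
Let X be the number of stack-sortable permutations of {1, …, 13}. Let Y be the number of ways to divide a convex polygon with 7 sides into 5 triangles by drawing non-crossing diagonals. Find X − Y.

By Knuth's characterisation, the stack-sortable permutations of length 13 are the 231-avoiders, numbering C_13. So X = C_13 = 742900.
Triangulations of a convex m-gon are counted by C_{m−2}; with m = 7 this is C_5. So Y = C_5 = 42.
X − Y = 742900 − 42 = 742858.

742858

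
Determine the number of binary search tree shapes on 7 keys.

429

Rooted binary trees with 7 nodes (each child slot possibly empty) number C_7.
C_7 = C_6 · 2(2·6+1)/(6+2) = 132 · 26/8 = 429.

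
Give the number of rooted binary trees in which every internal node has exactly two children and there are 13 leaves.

Full binary trees with 13 leaves have 13−1 = 12 internal nodes, so there are C_12 of them.
C_12 = C(24,12)/13 = 2704156/13 = 208012.

208012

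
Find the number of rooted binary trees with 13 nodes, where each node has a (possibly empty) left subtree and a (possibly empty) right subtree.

742900

Rooted binary trees with 13 nodes (each child slot possibly empty) number C_13.
C_13 = C_12 · 2(2·12+1)/(12+2) = 208012 · 50/14 = 742900.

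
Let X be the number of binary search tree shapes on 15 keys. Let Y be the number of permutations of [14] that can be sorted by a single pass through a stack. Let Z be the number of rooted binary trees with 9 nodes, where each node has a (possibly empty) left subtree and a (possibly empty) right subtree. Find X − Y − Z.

7015543

Binary trees (left/right distinguished) on n nodes are counted by C_n; here n = 15. So X = C_15 = 9694845.
Stack-sortable permutations are exactly the 231-avoiding ones, counted by C_n; here n = 14. So Y = C_14 = 2674440.
There are C_n binary search tree shapes on n keys; with n = 9 that is C_9. So Z = C_9 = 4862.
X − Y − Z = 9694845 − 2674440 − 4862 = 7015543.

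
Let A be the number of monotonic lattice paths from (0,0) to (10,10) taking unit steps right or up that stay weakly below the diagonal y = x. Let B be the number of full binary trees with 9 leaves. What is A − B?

Monotone paths in an n×n grid that stay weakly below the diagonal are counted by C_n; here n = 10. So A = C_10 = 16796.
A full binary tree with L leaves has L−1 internal nodes and is counted by C_{L−1}; L = 9 gives C_8. So B = C_8 = 1430.
A − B = 16796 − 1430 = 15366.

15366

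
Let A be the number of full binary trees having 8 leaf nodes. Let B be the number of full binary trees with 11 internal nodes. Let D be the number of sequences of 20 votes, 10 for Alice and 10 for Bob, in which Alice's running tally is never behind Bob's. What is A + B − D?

42419

Full binary trees with 8 leaves have 8−1 = 7 internal nodes, so there are C_7 of them. So A = C_7 = 429.
The number of full binary trees on 11 internal nodes is the Catalan number C_11. So B = C_11 = 58786.
Ballot sequences with n votes each where one side never trails are Dyck words, counted by C_n; here n = 10. So D = C_10 = 16796.
A + B − D = 429 + 58786 − 16796 = 42419.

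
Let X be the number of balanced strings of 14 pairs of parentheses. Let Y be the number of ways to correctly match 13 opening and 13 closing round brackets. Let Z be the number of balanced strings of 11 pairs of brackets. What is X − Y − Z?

1872754

With 14 pairs the number of balanced bracket strings is the Catalan number C_14. So X = C_14 = 2674440.
A balanced arrangement of 13 bracket pairs is a Dyck word of semilength 13, so the count is C_13. So Y = C_13 = 742900.
A balanced arrangement of 11 bracket pairs is a Dyck word of semilength 11, so the count is C_11. So Z = C_11 = 58786.
X − Y − Z = 2674440 − 742900 − 58786 = 1872754.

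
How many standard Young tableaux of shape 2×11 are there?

Standard Young tableaux of shape 2×n are counted by C_n; here n = 11.
C_11 = 58786.

58786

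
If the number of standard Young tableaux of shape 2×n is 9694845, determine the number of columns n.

Standard Young tableaux of shape 2×n are counted by C_n, and C_15 = 9694845.

15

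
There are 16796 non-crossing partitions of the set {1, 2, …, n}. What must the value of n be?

Non-crossing partitions of [n] are counted by C_n, and C_10 = 16796.

10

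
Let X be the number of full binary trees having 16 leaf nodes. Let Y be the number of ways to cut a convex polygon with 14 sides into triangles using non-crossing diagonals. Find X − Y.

9486833

Full binary trees with 16 leaves have 16−1 = 15 internal nodes, so there are C_15 of them. So X = C_15 = 9694845.
The number of triangulations of a 14-gon is the Catalan number C_12 (index = sides − 2). So Y = C_12 = 208012.
X − Y = 9694845 − 208012 = 9486833.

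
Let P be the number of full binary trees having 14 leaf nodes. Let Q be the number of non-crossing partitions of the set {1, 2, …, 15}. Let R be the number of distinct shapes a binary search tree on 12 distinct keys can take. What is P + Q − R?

A full binary tree with L leaves has L−1 internal nodes and is counted by C_{L−1}; L = 14 gives C_13. So P = C_13 = 742900.
The non-crossing partitions of [15] form a lattice of size C_15. So Q = C_15 = 9694845.
Rooted binary trees with 12 nodes (each child slot possibly empty) number C_12. So R = C_12 = 208012.
P + Q − R = 742900 + 9694845 − 208012 = 10229733.

10229733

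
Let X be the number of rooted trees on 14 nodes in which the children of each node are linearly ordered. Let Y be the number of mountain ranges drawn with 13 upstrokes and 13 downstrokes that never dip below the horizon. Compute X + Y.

1485800

A rooted plane tree on 14 nodes has 13 edges, and such trees are counted by C_13. So X = C_13 = 742900.
Dyck paths of semilength n (length 2n) are counted by C_n; here n = 13. So Y = C_13 = 742900.
X + Y = 742900 + 742900 = 1485800.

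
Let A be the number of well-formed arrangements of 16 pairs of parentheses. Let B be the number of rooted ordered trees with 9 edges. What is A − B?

35352808

With 16 pairs the number of balanced bracket strings is the Catalan number C_16. So A = C_16 = 35357670.
A rooted plane tree with 9 edges has 10 nodes, and the count is C_9. So B = C_9 = 4862.
A − B = 35357670 − 4862 = 35352808.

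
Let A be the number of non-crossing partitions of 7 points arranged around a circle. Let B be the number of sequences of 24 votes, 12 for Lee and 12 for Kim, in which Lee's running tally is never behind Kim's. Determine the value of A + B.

208441

The non-crossing partitions of [7] form a lattice of size C_7. So A = C_7 = 429.
Reading a vote for the leader as '(' and for the other as ')' turns such a sequence into a balanced string of 12 pairs, so the count is C_12. So B = C_12 = 208012.
A + B = 429 + 208012 = 208441.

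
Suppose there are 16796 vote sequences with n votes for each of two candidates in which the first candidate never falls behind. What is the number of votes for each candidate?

Such ballot sequences with n votes each are counted by C_n. Since C_10 = 16796, the index is 10.

10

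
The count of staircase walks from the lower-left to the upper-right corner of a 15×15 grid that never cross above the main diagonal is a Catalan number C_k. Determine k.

Monotone paths in an n×n grid that stay weakly below the diagonal are counted by C_n; here n = 15.

15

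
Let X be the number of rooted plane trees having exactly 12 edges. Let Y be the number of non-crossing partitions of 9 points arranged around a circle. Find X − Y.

203150

Rooted ordered trees with n edges are counted by C_n; here n = 12. So X = C_12 = 208012.
Non-crossing partitions of an n-element set are counted by C_n; here n = 9. So Y = C_9 = 4862.
X − Y = 208012 − 4862 = 203150.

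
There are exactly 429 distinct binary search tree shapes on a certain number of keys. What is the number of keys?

Binary search tree shapes on n keys are counted by C_n; 429 = C_7.

7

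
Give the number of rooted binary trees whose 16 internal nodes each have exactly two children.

35357670

Full binary trees with n internal nodes are counted by C_n; here n = 16.
C_16 = C(32,16)/17 = 601080390/17 = 35357670.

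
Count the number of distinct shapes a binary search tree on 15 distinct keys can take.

There are C_n binary search tree shapes on n keys; with n = 15 that is C_15.
C_15 = C(30,15)/16 = 155117520/16 = 9694845.

9694845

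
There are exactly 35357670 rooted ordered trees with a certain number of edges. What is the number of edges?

16

Rooted ordered trees with n edges are counted by C_n, and C_16 = 35357670.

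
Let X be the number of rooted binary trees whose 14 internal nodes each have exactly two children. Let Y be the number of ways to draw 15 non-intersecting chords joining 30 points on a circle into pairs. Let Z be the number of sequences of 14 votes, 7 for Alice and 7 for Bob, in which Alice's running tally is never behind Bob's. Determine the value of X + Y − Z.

12368856

Full binary trees with n internal nodes are counted by C_n; here n = 14. So X = C_14 = 2674440.
Non-crossing perfect matchings of 2n points on a circle are counted by C_n; with 30 points, n = 15. So Y = C_15 = 9694845.
Reading a vote for the leader as '(' and for the other as ')' turns such a sequence into a balanced string of 7 pairs, so the count is C_7. So Z = C_7 = 429.
X + Y − Z = 2674440 + 9694845 − 429 = 12368856.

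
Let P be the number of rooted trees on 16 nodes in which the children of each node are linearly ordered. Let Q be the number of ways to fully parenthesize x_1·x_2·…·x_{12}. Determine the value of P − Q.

9636059

Rooted ordered (plane) trees on m nodes have m−1 edges and are counted by C_{m−1}; m = 16 gives C_15. So P = C_15 = 9694845.
Ways to associate a product of 12 factors correspond to binary trees on 12 leaves, so the count is C_11. So Q = C_11 = 58786.
P − Q = 9694845 − 58786 = 9636059.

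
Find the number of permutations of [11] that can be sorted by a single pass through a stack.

Stack-sortable permutations are exactly the 231-avoiding ones, counted by C_n; here n = 11.
C_11 = C(22,11)/12 = 705432/12 = 58786.

58786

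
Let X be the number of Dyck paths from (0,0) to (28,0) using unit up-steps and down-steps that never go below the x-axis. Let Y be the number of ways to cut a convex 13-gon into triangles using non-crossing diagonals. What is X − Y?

2615654

A Dyck path with 14 up-steps and 14 down-steps has semilength 14, so there are C_14 of them. So X = C_14 = 2674440.
A convex 13-gon is triangulated into 11 triangles, and the number of such triangulations is the Catalan number C_{13−2} = C_11. So Y = C_11 = 58786.
X − Y = 2674440 − 58786 = 2615654.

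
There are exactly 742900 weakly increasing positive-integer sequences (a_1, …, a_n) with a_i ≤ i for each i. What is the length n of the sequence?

13

Such sub-staircase sequences of length n are counted by C_n, and C_13 = 742900.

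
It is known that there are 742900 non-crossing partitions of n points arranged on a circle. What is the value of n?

13

Non-crossing partitions of [n] are counted by C_n, and C_13 = 742900.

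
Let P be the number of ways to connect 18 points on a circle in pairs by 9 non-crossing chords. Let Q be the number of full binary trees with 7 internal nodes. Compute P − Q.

Pairing 18 circle points by 9 non-crossing chords gives C_9 matchings. So P = C_9 = 4862.
The number of full binary trees on 7 internal nodes is the Catalan number C_7. So Q = C_7 = 429.
P − Q = 4862 − 429 = 4433.

4433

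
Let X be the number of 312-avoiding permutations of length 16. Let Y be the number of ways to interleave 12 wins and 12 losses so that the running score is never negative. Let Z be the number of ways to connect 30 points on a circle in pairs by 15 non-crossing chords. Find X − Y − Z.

For any fixed pattern of length 3, the pattern-avoiding permutations of [16] number C_16. So X = C_16 = 35357670.
Ballot sequences with n votes each where one side never trails are Dyck words, counted by C_n; here n = 12. So Y = C_12 = 208012.
Pairing 30 circle points by 15 non-crossing chords gives C_15 matchings. So Z = C_15 = 9694845.
X − Y − Z = 35357670 − 208012 − 9694845 = 25454813.

25454813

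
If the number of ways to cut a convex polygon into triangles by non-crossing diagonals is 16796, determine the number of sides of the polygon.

Triangulations of a convex m-gon are counted by C_{m−2}. The Catalan number equal to 16796 is C_10.
So m − 2 = 10, giving m = 12 sides.

12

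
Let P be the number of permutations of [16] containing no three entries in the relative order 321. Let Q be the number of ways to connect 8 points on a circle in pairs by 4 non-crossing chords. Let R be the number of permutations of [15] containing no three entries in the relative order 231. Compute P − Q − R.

25662811

Permutations of [n] avoiding any single length-3 pattern are counted by C_n; here n = 16. So P = C_16 = 35357670.
Non-crossing perfect matchings of 2n points on a circle are counted by C_n; with 8 points, n = 4. So Q = C_4 = 14.
Permutations of [n] avoiding any single length-3 pattern are counted by C_n; here n = 15. So R = C_15 = 9694845.
P − Q − R = 35357670 − 14 − 9694845 = 25662811.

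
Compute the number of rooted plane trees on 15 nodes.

2674440

Rooted ordered (plane) trees on m nodes have m−1 edges and are counted by C_{m−1}; m = 15 gives C_14.
C_14 = 2674440.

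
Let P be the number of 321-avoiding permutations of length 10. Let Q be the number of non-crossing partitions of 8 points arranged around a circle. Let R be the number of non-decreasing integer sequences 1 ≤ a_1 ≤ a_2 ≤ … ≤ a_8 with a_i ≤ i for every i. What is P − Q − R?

13936

Permutations of [n] avoiding any single length-3 pattern are counted by C_n; here n = 10. So P = C_10 = 16796.
Non-crossing partitions of an n-element set are counted by C_n; here n = 8. So Q = C_8 = 1430.
Weakly increasing sequences with a_i ≤ i biject with Dyck paths of semilength 8, so there are C_8. So R = C_8 = 1430.
P − Q − R = 16796 − 1430 − 1430 = 13936.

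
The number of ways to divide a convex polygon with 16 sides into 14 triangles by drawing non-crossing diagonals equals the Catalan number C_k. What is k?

Triangulations of a convex m-gon are counted by C_{m−2}; with m = 16 this is C_14.

14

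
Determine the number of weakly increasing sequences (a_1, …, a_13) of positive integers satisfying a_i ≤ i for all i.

742900

Such sub-staircase sequences of length n are counted by C_n; here n = 13.
C_13 = C_12 · 2(2·12+1)/(12+2) = 208012 · 50/14 = 742900.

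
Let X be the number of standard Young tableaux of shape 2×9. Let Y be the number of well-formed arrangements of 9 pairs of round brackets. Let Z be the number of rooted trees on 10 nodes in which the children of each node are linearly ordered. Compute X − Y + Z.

4862

By the hook-length formula (or a Dyck-path bijection), SYT of shape 2×9 number C_9. So X = C_9 = 4862.
Balanced strings of n pairs of brackets are counted by C_n; here n = 9. So Y = C_9 = 4862.
Rooted ordered (plane) trees on m nodes have m−1 edges and are counted by C_{m−1}; m = 10 gives C_9. So Z = C_9 = 4862.
X − Y + Z = 4862 − 4862 + 4862 = 4862.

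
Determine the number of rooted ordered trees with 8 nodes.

Rooted ordered (plane) trees on m nodes have m−1 edges and are counted by C_{m−1}; m = 8 gives C_7.
C_7 = 429.

429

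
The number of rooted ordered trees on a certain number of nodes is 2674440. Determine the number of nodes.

Rooted ordered trees on m nodes are counted by C_{m−1}. Since C_14 = 2674440, the index is 14.
So the index is 14, and the number of nodes is 14 + 1 = 15.

15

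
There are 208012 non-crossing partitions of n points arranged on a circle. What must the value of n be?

12

Non-crossing partitions of [n] are counted by C_n; 208012 = C_12.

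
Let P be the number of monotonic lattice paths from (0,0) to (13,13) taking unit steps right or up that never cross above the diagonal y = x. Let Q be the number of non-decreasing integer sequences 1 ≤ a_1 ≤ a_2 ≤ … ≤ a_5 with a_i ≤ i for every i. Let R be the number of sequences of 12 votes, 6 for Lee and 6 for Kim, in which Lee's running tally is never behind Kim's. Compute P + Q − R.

742810

Monotone paths in an n×n grid that stay weakly below the diagonal are counted by C_n; here n = 13. So P = C_13 = 742900.
Such sub-staircase sequences of length n are counted by C_n; here n = 5. So Q = C_5 = 42.
Ballot sequences with n votes each where one side never trails are Dyck words, counted by C_n; here n = 6. So R = C_6 = 132.
P + Q − R = 742900 + 42 − 132 = 742810.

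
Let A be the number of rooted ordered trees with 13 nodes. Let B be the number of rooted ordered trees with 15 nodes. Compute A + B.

2882452

Rooted ordered (plane) trees on m nodes have m−1 edges and are counted by C_{m−1}; m = 13 gives C_12. So A = C_12 = 208012.
A rooted plane tree on 15 nodes has 14 edges, and such trees are counted by C_14. So B = C_14 = 2674440.
A + B = 208012 + 2674440 = 2882452.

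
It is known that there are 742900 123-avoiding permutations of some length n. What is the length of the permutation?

Permutations of [n] avoiding a fixed length-3 pattern are counted by C_n. Since C_13 = 742900, the index is 13.

13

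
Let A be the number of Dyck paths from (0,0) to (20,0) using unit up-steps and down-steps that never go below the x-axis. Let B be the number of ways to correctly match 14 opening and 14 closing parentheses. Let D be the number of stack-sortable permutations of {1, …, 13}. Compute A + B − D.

Dyck paths of semilength n (length 2n) are counted by C_n; here n = 10. So A = C_10 = 16796.
Balanced strings of n pairs of brackets are counted by C_n; here n = 14. So B = C_14 = 2674440.
Stack-sortable permutations are exactly the 231-avoiding ones, counted by C_n; here n = 13. So D = C_13 = 742900.
A + B − D = 16796 + 2674440 − 742900 = 1948336.

1948336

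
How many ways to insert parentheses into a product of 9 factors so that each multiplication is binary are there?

Bracketing 9 factors into binary products is counted by C_{9−1} = C_8.
C_8 = C(16,8)/9 = 12870/9 = 1430.

1430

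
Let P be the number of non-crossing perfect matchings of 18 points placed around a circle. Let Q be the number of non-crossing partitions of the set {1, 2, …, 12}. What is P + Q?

212874

Non-crossing perfect matchings of 2n points on a circle are counted by C_n; with 18 points, n = 9. So P = C_9 = 4862.
Non-crossing partitions of an n-element set are counted by C_n; here n = 12. So Q = C_12 = 208012.
P + Q = 4862 + 208012 = 212874.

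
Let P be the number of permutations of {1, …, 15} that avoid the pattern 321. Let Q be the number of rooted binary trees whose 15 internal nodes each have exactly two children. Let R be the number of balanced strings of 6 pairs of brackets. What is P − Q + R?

Permutations of [n] avoiding any single length-3 pattern are counted by C_n; here n = 15. So P = C_15 = 9694845.
The number of full binary trees on 15 internal nodes is the Catalan number C_15. So Q = C_15 = 9694845.
With 6 pairs the number of balanced bracket strings is the Catalan number C_6. So R = C_6 = 132.
P − Q + R = 9694845 − 9694845 + 132 = 132.

132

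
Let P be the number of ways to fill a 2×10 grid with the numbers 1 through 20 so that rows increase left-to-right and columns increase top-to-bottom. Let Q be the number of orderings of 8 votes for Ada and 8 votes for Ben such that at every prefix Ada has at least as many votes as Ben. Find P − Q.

15366

Standard Young tableaux of shape 2×n are counted by C_n; here n = 10. So P = C_10 = 16796.
Ballot sequences with n votes each where one side never trails are Dyck words, counted by C_n; here n = 8. So Q = C_8 = 1430.
P − Q = 16796 − 1430 = 15366.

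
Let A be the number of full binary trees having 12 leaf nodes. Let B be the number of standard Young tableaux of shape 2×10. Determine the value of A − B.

41990

A full binary tree with L leaves has L−1 internal nodes and is counted by C_{L−1}; L = 12 gives C_11. So A = C_11 = 58786.
By the hook-length formula (or a Dyck-path bijection), SYT of shape 2×10 number C_10. So B = C_10 = 16796.
A − B = 58786 − 16796 = 41990.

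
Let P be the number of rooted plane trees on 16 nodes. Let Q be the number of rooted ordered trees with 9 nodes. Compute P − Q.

9693415

A rooted plane tree on 16 nodes has 15 edges, and such trees are counted by C_15. So P = C_15 = 9694845.
A rooted plane tree on 9 nodes has 8 edges, and such trees are counted by C_8. So Q = C_8 = 1430.
P − Q = 9694845 − 1430 = 9693415.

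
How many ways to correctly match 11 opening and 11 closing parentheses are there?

58786

Balanced strings of n pairs of brackets are counted by C_n; here n = 11.
C_11 = 58786.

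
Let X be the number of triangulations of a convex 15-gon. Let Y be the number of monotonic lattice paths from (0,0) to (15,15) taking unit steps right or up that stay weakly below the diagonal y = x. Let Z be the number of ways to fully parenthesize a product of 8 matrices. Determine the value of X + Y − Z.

Triangulations of a convex m-gon are counted by C_{m−2}; with m = 15 this is C_13. So X = C_13 = 742900.
Monotone paths in an n×n grid that stay weakly below the diagonal are counted by C_n; here n = 15. So Y = C_15 = 9694845.
Parenthesizations of m factors correspond to full binary trees with m leaves, counted by C_{m−1}; m = 8 gives C_7. So Z = C_7 = 429.
X + Y − Z = 742900 + 9694845 − 429 = 10437316.

10437316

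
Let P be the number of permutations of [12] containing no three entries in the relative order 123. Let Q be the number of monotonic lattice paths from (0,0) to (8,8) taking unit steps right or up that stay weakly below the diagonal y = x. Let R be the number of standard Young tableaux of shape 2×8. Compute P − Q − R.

Permutations of [n] avoiding any single length-3 pattern are counted by C_n; here n = 12. So P = C_12 = 208012.
Sub-diagonal monotone paths from (0,0) to (8,8) biject with Dyck paths of semilength 8, giving C_8. So Q = C_8 = 1430.
By the hook-length formula (or a Dyck-path bijection), SYT of shape 2×8 number C_8. So R = C_8 = 1430.
P − Q − R = 208012 − 1430 − 1430 = 205152.

205152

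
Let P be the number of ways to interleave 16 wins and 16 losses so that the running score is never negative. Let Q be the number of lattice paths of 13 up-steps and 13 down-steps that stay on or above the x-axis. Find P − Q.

34614770

Reading a vote for the leader as '(' and for the other as ')' turns such a sequence into a balanced string of 16 pairs, so the count is C_16. So P = C_16 = 35357670.
A Dyck path with 13 up-steps and 13 down-steps has semilength 13, so there are C_13 of them. So Q = C_13 = 742900.
P − Q = 35357670 − 742900 = 34614770.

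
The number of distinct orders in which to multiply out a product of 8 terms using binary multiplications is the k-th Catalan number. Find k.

7

Ways to associate a product of 8 factors correspond to binary trees on 8 leaves, so the count is C_7.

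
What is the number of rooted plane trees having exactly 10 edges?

16796

A rooted plane tree with 10 edges has 11 nodes, and the count is C_10.
C_10 = C(20,10)/11 = 184756/11 = 16796.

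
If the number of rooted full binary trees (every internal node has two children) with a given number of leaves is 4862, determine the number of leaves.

10

Full binary trees with L leaves are counted by C_{L−1}. The Catalan number equal to 4862 is C_9.
So the index is 9, and the number of leaves is 9 + 1 = 10.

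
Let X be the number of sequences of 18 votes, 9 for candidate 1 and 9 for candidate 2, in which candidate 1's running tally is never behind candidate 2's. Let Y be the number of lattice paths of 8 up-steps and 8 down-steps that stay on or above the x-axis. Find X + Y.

6292

Reading a vote for the leader as '(' and for the other as ')' turns such a sequence into a balanced string of 9 pairs, so the count is C_9. So X = C_9 = 4862.
Dyck paths of semilength n (length 2n) are counted by C_n; here n = 8. So Y = C_8 = 1430.
X + Y = 4862 + 1430 = 6292.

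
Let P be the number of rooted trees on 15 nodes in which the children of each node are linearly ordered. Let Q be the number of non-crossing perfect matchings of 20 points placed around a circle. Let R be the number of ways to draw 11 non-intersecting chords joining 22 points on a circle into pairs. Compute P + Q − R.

Rooted ordered (plane) trees on m nodes have m−1 edges and are counted by C_{m−1}; m = 15 gives C_14. So P = C_14 = 2674440.
Non-crossing perfect matchings of 2n points on a circle are counted by C_n; with 20 points, n = 10. So Q = C_10 = 16796.
Pairing 22 circle points by 11 non-crossing chords gives C_11 matchings. So R = C_11 = 58786.
P + Q − R = 2674440 + 16796 − 58786 = 2632450.

2632450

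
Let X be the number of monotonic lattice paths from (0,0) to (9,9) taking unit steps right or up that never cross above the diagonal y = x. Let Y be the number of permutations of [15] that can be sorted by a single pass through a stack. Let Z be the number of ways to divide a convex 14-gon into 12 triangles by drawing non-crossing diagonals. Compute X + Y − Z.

9491695

Sub-diagonal monotone paths from (0,0) to (9,9) biject with Dyck paths of semilength 9, giving C_9. So X = C_9 = 4862.
Stack-sortable permutations are exactly the 231-avoiding ones, counted by C_n; here n = 15. So Y = C_15 = 9694845.
Triangulations of a convex m-gon are counted by C_{m−2}; with m = 14 this is C_12. So Z = C_12 = 208012.
X + Y − Z = 4862 + 9694845 − 208012 = 9491695.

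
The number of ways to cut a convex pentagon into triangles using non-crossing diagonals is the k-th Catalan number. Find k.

3

The number of triangulations of a 5-gon is the Catalan number C_3 (index = sides − 2).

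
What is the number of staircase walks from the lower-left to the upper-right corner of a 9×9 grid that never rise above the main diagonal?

4862

Monotone paths in an n×n grid that stay weakly below the diagonal are counted by C_n; here n = 9.
C_9 = C_8 · 2(2·8+1)/(8+2) = 1430 · 34/10 = 4862.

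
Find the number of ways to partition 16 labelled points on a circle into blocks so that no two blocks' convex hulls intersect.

35357670

The non-crossing partitions of [16] form a lattice of size C_16.
C_16 = C(32,16)/17 = 601080390/17 = 35357670.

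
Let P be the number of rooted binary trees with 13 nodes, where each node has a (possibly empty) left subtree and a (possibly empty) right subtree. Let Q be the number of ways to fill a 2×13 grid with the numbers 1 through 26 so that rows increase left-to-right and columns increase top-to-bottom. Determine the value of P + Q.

Rooted binary trees with 13 nodes (each child slot possibly empty) number C_13. So P = C_13 = 742900.
Standard Young tableaux of shape 2×n are counted by C_n; here n = 13. So Q = C_13 = 742900.
P + Q = 742900 + 742900 = 1485800.

1485800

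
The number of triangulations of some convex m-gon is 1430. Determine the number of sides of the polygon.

10

Triangulations of a convex m-gon are counted by C_{m−2}, and C_8 = 1430.
So m − 2 = 8, giving m = 10 sides.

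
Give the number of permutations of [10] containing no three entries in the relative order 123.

For any fixed pattern of length 3, the pattern-avoiding permutations of [10] number C_10.
C_10 = C_9 · 2(2·9+1)/(9+2) = 4862 · 38/11 = 16796.

16796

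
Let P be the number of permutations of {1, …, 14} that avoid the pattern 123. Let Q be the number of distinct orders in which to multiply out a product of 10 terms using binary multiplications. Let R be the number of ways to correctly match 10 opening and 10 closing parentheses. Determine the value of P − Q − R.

2652782

For any fixed pattern of length 3, the pattern-avoiding permutations of [14] number C_14. So P = C_14 = 2674440.
Ways to associate a product of 10 factors correspond to binary trees on 10 leaves, so the count is C_9. So Q = C_9 = 4862.
Balanced strings of n pairs of brackets are counted by C_n; here n = 10. So R = C_10 = 16796.
P − Q − R = 2674440 − 4862 − 16796 = 2652782.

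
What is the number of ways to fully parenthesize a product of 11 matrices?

16796

Ways to associate a product of 11 factors correspond to binary trees on 11 leaves, so the count is C_10.
C_10 = C(20,10)/11 = 184756/11 = 16796.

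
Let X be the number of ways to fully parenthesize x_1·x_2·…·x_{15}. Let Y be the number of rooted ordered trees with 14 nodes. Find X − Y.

Ways to associate a product of 15 factors correspond to binary trees on 15 leaves, so the count is C_14. So X = C_14 = 2674440.
A rooted plane tree on 14 nodes has 13 edges, and such trees are counted by C_13. So Y = C_13 = 742900.
X − Y = 2674440 − 742900 = 1931540.

1931540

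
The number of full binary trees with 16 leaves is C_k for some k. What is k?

A full binary tree with L leaves has L−1 internal nodes and is counted by C_{L−1}; L = 16 gives C_15.

15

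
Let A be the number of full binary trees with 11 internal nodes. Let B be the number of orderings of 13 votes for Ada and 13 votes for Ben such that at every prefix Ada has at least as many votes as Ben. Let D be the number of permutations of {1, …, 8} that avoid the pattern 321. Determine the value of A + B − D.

800256

The number of full binary trees on 11 internal nodes is the Catalan number C_11. So A = C_11 = 58786.
Ballot sequences with n votes each where one side never trails are Dyck words, counted by C_n; here n = 13. So B = C_13 = 742900.
For any fixed pattern of length 3, the pattern-avoiding permutations of [8] number C_8. So D = C_8 = 1430.
A + B − D = 58786 + 742900 − 1430 = 800256.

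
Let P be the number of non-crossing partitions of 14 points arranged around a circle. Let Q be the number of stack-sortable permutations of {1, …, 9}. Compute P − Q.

The non-crossing partitions of [14] form a lattice of size C_14. So P = C_14 = 2674440.
By Knuth's characterisation, the stack-sortable permutations of length 9 are the 231-avoiders, numbering C_9. So Q = C_9 = 4862.
P − Q = 2674440 − 4862 = 2669578.

2669578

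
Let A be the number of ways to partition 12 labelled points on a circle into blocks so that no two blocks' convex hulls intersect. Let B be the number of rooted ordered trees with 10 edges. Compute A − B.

Non-crossing partitions of an n-element set are counted by C_n; here n = 12. So A = C_12 = 208012.
A rooted plane tree with 10 edges has 11 nodes, and the count is C_10. So B = C_10 = 16796.
A − B = 208012 − 16796 = 191216.

191216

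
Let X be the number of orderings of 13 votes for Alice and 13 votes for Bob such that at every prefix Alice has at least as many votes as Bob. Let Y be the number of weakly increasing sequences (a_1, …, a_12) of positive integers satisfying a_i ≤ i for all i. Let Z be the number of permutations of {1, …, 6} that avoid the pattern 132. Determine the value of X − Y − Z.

534756

Reading a vote for the leader as '(' and for the other as ')' turns such a sequence into a balanced string of 13 pairs, so the count is C_13. So X = C_13 = 742900.
Such sub-staircase sequences of length n are counted by C_n; here n = 12. So Y = C_12 = 208012.
Permutations of [n] avoiding any single length-3 pattern are counted by C_n; here n = 6. So Z = C_6 = 132.
X − Y − Z = 742900 − 208012 − 132 = 534756.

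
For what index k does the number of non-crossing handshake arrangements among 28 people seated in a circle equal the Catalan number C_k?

With 28 = 2·14 people, non-crossing handshake pairings are non-crossing perfect matchings on a circle, counted by C_14.

14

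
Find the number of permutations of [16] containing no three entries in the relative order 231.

35357670

For any fixed pattern of length 3, the pattern-avoiding permutations of [16] number C_16.
C_16 = C_15 · 2(2·15+1)/(15+2) = 9694845 · 62/17 = 35357670.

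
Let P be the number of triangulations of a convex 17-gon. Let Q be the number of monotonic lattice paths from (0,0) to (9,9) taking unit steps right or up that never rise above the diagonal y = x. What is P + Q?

Triangulations of a convex m-gon are counted by C_{m−2}; with m = 17 this is C_15. So P = C_15 = 9694845.
Sub-diagonal monotone paths from (0,0) to (9,9) biject with Dyck paths of semilength 9, giving C_9. So Q = C_9 = 4862.
P + Q = 9694845 + 4862 = 9699707.

9699707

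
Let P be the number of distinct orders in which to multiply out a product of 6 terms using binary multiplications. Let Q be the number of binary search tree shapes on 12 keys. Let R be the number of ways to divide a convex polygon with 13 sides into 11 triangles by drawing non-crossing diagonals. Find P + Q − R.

Parenthesizations of m factors correspond to full binary trees with m leaves, counted by C_{m−1}; m = 6 gives C_5. So P = C_5 = 42.
Rooted binary trees with 12 nodes (each child slot possibly empty) number C_12. So Q = C_12 = 208012.
Triangulations of a convex m-gon are counted by C_{m−2}; with m = 13 this is C_11. So R = C_11 = 58786.
P + Q − R = 42 + 208012 − 58786 = 149268.

149268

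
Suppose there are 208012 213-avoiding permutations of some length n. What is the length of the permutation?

Permutations of [n] avoiding a fixed length-3 pattern are counted by C_n. Since C_12 = 208012, the index is 12.

12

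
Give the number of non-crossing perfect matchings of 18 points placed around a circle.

Non-crossing perfect matchings of 2n points on a circle are counted by C_n; with 18 points, n = 9.
C_9 = C_8 · 2(2·8+1)/(8+2) = 1430 · 34/10 = 4862.

4862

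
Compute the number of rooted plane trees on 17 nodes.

35357670

Rooted ordered (plane) trees on m nodes have m−1 edges and are counted by C_{m−1}; m = 17 gives C_16.
C_16 = 35357670.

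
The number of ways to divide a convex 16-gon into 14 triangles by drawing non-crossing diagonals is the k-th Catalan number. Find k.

14

The number of triangulations of a 16-gon is the Catalan number C_14 (index = sides − 2).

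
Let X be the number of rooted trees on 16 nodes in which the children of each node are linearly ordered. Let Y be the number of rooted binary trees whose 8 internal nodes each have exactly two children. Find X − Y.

9693415

Rooted ordered (plane) trees on m nodes have m−1 edges and are counted by C_{m−1}; m = 16 gives C_15. So X = C_15 = 9694845.
Full binary trees with n internal nodes are counted by C_n; here n = 8. So Y = C_8 = 1430.
X − Y = 9694845 − 1430 = 9693415.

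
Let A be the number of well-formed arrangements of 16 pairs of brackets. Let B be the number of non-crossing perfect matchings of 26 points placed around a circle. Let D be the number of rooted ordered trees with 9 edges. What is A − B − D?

34609908

A balanced arrangement of 16 bracket pairs is a Dyck word of semilength 16, so the count is C_16. So A = C_16 = 35357670.
Non-crossing perfect matchings of 2n points on a circle are counted by C_n; with 26 points, n = 13. So B = C_13 = 742900.
A rooted plane tree with 9 edges has 10 nodes, and the count is C_9. So D = C_9 = 4862.
A − B − D = 35357670 − 742900 − 4862 = 34609908.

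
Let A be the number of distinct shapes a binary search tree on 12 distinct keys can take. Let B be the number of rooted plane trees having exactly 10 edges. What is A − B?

Rooted binary trees with 12 nodes (each child slot possibly empty) number C_12. So A = C_12 = 208012.
Rooted ordered trees with n edges are counted by C_n; here n = 10. So B = C_10 = 16796.
A − B = 208012 − 16796 = 191216.

191216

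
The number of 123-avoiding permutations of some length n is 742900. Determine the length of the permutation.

13

Permutations of [n] avoiding a fixed length-3 pattern are counted by C_n, and C_13 = 742900.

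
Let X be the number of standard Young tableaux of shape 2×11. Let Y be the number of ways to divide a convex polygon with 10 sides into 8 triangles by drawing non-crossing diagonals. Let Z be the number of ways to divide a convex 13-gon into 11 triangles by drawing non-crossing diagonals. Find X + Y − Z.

By the hook-length formula (or a Dyck-path bijection), SYT of shape 2×11 number C_11. So X = C_11 = 58786.
The number of triangulations of a 10-gon is the Catalan number C_8 (index = sides − 2). So Y = C_8 = 1430.
The number of triangulations of a 13-gon is the Catalan number C_11 (index = sides − 2). So Z = C_11 = 58786.
X + Y − Z = 58786 + 1430 − 58786 = 1430.

1430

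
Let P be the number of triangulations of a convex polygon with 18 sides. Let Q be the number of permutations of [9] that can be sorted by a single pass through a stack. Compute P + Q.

35362532

The number of triangulations of an 18-gon is the Catalan number C_16 (index = sides − 2). So P = C_16 = 35357670.
Stack-sortable permutations are exactly the 231-avoiding ones, counted by C_n; here n = 9. So Q = C_9 = 4862.
P + Q = 35357670 + 4862 = 35362532.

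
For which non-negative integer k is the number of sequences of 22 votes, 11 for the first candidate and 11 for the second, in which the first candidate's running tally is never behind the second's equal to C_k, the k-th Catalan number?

Reading a vote for the leader as '(' and for the other as ')' turns such a sequence into a balanced string of 11 pairs, so the count is C_11.

11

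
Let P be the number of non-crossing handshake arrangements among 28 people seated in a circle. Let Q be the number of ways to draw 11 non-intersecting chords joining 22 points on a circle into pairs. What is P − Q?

2615654

Non-crossing handshake pairings of 2n people are counted by C_n; 28 people gives n = 14. So P = C_14 = 2674440.
Pairing 22 circle points by 11 non-crossing chords gives C_11 matchings. So Q = C_11 = 58786.
P − Q = 2674440 − 58786 = 2615654.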